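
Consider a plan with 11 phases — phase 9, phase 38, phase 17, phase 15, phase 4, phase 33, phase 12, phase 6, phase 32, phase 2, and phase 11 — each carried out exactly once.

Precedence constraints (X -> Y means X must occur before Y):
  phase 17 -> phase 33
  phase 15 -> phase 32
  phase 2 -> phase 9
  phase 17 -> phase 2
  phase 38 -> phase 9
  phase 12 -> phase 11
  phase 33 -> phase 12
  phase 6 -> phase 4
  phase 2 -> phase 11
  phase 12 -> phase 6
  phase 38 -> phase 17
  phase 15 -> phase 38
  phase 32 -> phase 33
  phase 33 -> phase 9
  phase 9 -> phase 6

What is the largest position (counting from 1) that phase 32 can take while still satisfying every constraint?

The phases that are forced after phase 32, directly or by a chain of constraints, are phase 9, phase 4, phase 33, phase 12, phase 6, phase 11. That's 6 phases.
With 6 mandatory successors out of 11 phases total, the latest slot for phase 32 is 11−6 = 5, and it's reachable by doing all non-successors before phase 32.

5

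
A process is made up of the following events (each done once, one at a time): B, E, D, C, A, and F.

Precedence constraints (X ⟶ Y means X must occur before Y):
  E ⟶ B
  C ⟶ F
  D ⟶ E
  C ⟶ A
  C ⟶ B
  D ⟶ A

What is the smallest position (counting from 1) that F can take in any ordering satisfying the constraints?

Working backwards through the constraints from F, its only required predecessor is C.
With 1 mandatory predecessor, the earliest F can sit is position 1+1 = 2, and placing just that one first achieves it.

2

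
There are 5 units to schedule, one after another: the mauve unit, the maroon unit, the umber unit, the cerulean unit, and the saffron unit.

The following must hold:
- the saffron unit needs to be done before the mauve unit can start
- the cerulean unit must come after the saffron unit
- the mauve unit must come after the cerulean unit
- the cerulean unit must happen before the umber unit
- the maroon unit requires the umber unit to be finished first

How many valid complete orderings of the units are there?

3

Only the saffron unit has no prerequisites, so it must go first.
Systematically extending each partial ordering one unit at a time and counting, there are 3 complete orderings.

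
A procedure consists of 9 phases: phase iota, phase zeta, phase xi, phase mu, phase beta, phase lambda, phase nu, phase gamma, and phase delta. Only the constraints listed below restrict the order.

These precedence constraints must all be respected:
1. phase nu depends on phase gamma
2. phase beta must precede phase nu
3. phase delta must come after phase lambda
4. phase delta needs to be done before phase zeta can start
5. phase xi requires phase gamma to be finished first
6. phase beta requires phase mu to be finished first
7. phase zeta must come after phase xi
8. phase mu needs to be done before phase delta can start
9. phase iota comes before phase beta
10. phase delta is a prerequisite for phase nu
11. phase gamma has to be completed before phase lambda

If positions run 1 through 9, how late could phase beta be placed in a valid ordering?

8

Following the constraints forward from phase beta, its only required successor is phase nu.
With 1 mandatory successor out of 9 phases total, the latest slot for phase beta is 9−1 = 8, and it's reachable by doing all non-successors before phase beta.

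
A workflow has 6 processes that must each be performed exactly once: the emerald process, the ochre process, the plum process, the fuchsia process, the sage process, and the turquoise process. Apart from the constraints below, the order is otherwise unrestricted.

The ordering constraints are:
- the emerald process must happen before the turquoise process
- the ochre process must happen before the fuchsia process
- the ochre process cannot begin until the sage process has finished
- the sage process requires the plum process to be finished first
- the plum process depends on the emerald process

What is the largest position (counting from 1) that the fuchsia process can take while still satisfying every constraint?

6

No constraint forces any process after the fuchsia process, so it can be placed last, in position 6.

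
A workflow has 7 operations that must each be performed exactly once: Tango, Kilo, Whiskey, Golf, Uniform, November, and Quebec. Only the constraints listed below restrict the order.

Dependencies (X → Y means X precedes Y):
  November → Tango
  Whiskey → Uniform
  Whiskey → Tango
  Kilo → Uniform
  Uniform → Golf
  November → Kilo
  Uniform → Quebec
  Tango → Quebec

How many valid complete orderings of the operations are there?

2 operations have no prerequisites (Whiskey, November), so any of them could come first.
Systematically extending each partial ordering one operation at a time and counting, there are 19 complete orderings.

19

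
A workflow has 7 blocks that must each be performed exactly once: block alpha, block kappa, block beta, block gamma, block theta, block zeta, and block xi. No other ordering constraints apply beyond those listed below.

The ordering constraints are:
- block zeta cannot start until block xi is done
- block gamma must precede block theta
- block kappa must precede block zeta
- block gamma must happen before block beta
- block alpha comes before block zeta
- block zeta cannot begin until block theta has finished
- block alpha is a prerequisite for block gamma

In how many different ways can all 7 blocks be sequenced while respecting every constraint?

80

The blocks with no prerequisites are block alpha, block kappa, block xi; any of them can be placed first.
Enumerating by repeatedly choosing an available block (one whose prerequisites are all placed) gives 80 distinct complete orderings.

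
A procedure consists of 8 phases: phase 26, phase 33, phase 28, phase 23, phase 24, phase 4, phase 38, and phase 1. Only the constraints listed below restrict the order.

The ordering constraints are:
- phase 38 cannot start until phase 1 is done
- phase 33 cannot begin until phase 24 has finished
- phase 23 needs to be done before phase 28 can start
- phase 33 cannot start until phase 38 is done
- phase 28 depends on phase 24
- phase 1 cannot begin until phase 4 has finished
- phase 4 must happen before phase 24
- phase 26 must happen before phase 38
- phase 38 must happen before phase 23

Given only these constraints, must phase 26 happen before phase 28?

Chaining the stated constraints: phase 26 → phase 38 → phase 23 → phase 28.
That forces phase 26 before phase 28 in every valid schedule.

Yes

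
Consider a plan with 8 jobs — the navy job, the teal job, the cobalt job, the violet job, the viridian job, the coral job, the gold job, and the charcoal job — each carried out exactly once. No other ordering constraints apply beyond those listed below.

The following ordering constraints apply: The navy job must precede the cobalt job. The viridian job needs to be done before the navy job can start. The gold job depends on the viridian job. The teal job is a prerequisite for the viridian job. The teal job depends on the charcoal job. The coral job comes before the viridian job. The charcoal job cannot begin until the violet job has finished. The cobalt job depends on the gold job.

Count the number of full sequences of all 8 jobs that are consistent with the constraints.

The jobs with no prerequisites are the violet job, the coral job; any of them can be placed first.
Systematically extending each partial ordering one job at a time and counting, there are 8 complete orderings.

8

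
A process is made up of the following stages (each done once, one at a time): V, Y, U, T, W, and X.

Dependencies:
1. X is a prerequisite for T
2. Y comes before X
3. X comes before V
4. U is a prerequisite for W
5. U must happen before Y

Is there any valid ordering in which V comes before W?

Yes

Nothing in the constraints forces W before V — there is no chain from W to V.
So a valid ordering placing V earlier than W exists.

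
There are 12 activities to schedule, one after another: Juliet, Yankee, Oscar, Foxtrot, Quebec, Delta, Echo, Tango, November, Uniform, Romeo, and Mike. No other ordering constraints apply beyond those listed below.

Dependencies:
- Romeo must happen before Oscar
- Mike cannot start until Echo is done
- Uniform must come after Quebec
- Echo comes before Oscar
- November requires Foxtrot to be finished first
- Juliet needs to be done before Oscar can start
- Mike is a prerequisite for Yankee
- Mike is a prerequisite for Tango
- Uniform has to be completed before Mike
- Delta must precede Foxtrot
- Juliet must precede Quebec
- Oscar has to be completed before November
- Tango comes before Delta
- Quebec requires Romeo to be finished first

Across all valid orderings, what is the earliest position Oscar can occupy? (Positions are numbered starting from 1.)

4

Working backwards through the constraints from Oscar, its full set of required predecessors is Juliet, Echo, Romeo — 3 of them.
With 3 mandatory predecessors, the earliest Oscar can sit is position 3+1 = 4, and placing just those 3 first achieves it.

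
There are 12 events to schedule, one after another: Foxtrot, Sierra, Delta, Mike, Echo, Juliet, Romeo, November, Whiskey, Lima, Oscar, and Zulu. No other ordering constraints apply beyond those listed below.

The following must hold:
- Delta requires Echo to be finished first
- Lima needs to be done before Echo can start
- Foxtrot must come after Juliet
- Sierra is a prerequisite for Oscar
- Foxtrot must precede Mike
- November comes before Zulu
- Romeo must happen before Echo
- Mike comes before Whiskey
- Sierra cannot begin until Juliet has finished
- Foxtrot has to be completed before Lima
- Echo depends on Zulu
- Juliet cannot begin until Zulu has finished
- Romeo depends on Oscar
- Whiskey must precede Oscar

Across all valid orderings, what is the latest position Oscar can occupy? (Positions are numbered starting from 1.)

9

Following every chain forward from Oscar, the events that must come later are Delta, Echo, Romeo — 3 of them.
With 3 mandatory successors out of 12 events total, the latest slot for Oscar is 12−3 = 9, and it's reachable by doing all non-successors before Oscar.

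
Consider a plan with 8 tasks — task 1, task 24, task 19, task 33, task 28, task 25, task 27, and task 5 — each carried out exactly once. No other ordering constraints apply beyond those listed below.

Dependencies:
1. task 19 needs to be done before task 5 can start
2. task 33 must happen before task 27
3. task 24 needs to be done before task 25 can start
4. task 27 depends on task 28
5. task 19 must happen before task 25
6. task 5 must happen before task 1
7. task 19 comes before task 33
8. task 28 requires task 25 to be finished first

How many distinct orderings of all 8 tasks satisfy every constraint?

2 tasks have no prerequisites (task 24, task 19), so any of them could come first.
Counting all ways to extend the partial order to a total order gives 129.

129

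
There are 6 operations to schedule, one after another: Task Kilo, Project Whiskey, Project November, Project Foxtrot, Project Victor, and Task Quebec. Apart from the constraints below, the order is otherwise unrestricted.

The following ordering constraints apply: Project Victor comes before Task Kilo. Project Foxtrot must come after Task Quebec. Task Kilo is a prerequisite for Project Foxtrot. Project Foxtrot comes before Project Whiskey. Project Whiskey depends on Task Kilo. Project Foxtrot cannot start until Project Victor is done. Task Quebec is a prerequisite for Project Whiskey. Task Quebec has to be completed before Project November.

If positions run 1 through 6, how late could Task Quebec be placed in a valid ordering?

The operations that are forced after Task Quebec, directly or by a chain of constraints, are Project Whiskey, Project November, Project Foxtrot. That's 3 operations.
With 3 mandatory successors out of 6 operations total, the latest slot for Task Quebec is 6−3 = 3, and it's reachable by doing all non-successors before Task Quebec.

3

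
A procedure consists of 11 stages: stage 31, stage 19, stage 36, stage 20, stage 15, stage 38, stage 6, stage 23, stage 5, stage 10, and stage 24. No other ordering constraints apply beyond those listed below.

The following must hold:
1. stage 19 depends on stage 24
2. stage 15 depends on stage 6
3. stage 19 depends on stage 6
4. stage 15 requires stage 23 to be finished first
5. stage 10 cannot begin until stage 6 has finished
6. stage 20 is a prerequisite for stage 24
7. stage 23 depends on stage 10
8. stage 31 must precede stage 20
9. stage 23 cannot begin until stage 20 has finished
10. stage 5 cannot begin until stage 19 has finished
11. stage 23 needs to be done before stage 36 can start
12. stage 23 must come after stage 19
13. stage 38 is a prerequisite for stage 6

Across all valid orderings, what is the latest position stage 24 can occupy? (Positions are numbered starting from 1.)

6

Following every chain forward from stage 24, the stages that must come later are stage 19, stage 36, stage 15, stage 23, stage 5 — 5 of them.
With 5 mandatory successors out of 11 stages total, the latest slot for stage 24 is 11−5 = 6, and it's reachable by doing all non-successors before stage 24.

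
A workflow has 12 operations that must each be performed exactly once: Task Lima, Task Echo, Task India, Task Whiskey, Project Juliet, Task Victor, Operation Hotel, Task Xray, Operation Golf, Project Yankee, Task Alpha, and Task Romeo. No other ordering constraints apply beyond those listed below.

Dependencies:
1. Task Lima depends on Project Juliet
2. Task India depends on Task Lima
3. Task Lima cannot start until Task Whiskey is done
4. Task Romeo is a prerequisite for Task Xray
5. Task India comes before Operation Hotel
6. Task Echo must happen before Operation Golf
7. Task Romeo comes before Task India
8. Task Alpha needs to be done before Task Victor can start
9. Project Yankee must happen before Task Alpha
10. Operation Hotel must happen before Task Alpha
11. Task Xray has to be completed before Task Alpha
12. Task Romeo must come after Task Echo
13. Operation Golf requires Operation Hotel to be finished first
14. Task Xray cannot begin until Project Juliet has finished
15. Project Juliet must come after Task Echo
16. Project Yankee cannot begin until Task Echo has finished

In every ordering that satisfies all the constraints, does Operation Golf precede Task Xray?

No chain of constraints connects Operation Golf to Task Xray in either direction.
So Operation Golf can come before Task Xray or after — it is not forced.

No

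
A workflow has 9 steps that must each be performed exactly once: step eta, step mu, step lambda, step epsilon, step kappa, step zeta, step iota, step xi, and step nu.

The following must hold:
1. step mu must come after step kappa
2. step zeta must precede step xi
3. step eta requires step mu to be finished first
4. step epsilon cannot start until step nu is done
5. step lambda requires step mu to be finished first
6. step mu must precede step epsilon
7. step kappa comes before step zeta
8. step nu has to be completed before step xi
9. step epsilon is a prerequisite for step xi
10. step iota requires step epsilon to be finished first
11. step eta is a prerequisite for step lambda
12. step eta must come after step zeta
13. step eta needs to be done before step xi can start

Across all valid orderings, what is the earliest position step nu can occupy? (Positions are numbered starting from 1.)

Nothing is required before step nu; it can be the very first step.

1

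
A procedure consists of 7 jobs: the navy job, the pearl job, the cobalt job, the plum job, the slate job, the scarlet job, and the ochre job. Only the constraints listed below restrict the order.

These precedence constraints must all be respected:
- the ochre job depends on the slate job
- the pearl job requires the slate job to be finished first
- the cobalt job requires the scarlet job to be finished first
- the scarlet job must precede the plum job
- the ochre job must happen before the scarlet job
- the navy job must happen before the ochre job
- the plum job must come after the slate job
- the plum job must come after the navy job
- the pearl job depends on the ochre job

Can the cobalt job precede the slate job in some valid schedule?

No

There is a dependency chain the slate job → the ochre job → the scarlet job → the cobalt job, so the cobalt job always comes after the slate job.
Hence the cobalt job can never be scheduled before the slate job.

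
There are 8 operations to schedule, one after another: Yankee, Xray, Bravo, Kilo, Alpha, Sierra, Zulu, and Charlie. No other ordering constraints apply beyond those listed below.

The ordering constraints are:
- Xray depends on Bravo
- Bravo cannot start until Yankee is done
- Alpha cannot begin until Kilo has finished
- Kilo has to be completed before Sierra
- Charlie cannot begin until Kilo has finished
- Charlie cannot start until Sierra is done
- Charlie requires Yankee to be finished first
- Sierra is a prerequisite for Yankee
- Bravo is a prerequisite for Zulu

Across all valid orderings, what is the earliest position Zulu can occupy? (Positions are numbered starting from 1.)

Working backwards through the constraints from Zulu, its full set of required predecessors is Yankee, Bravo, Kilo, Sierra — 4 of them.
So at minimum 4 operations come before Zulu, putting Zulu no earlier than position 5. That position is achievable by scheduling exactly those predecessors first.

5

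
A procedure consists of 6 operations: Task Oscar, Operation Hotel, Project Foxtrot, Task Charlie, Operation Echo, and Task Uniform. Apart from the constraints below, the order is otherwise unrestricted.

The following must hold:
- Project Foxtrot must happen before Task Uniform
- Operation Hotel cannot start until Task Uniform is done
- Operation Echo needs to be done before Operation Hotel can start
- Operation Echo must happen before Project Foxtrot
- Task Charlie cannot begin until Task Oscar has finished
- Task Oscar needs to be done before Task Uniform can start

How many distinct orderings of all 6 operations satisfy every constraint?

The operations with no prerequisites are Task Oscar, Operation Echo; any of them can be placed first.
Enumerating by repeatedly choosing an available operation (one whose prerequisites are all placed) gives 12 distinct complete orderings.

12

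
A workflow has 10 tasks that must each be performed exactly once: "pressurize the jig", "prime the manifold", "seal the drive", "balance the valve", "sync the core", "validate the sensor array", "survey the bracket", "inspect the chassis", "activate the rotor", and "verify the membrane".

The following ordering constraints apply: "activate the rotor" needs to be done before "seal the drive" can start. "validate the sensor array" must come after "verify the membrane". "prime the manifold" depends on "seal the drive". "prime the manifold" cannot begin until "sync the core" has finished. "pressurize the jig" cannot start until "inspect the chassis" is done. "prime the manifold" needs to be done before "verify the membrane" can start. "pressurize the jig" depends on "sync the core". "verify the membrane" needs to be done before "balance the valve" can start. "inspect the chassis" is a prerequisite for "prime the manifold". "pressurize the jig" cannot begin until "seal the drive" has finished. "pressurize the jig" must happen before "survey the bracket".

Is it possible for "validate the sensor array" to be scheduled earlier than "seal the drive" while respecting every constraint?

Following "seal the drive" → "prime the manifold" → "verify the membrane" → "validate the sensor array", "seal the drive" must precede "validate the sensor array" in every valid ordering.
Hence "validate the sensor array" can never be scheduled before "seal the drive".

No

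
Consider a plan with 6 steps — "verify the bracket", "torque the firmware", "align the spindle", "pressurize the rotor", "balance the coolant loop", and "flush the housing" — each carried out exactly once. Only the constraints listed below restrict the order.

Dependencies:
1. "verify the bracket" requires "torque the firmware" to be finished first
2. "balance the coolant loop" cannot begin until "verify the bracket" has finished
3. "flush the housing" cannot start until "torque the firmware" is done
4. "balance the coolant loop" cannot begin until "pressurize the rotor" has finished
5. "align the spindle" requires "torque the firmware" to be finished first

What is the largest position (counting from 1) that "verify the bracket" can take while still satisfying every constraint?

5

The only step forced after "verify the bracket" (directly or by a chain) is "balance the coolant loop".
With 1 mandatory successor out of 6 steps total, the latest slot for "verify the bracket" is 6−1 = 5, and it's reachable by doing all non-successors before "verify the bracket".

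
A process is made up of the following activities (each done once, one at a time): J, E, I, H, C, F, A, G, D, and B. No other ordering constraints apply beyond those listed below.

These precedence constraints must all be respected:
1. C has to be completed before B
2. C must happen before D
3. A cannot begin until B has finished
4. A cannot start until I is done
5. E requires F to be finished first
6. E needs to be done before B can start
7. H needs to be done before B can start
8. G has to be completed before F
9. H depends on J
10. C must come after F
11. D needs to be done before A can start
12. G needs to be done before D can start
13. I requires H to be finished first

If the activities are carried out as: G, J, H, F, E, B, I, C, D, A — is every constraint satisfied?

The sequence places B ahead of C.
But one of the constraints requires C before B, so this ordering violates it.

No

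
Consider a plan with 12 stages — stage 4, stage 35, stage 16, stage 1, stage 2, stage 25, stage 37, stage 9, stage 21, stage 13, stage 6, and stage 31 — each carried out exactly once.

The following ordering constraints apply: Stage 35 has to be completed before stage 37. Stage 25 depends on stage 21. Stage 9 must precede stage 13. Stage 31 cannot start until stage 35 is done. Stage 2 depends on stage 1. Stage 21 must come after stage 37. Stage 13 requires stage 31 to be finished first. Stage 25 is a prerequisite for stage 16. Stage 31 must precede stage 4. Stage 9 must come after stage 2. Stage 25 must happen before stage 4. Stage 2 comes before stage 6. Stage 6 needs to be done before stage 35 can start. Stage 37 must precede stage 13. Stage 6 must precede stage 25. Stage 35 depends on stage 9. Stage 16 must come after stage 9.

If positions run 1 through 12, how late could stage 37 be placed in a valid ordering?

7

Following every chain forward from stage 37, the stages that must come later are stage 4, stage 16, stage 25, stage 21, stage 13 — 5 of them.
So at least 5 stages follow stage 37, putting stage 37 no later than position 7. That position is achievable by scheduling everything else first.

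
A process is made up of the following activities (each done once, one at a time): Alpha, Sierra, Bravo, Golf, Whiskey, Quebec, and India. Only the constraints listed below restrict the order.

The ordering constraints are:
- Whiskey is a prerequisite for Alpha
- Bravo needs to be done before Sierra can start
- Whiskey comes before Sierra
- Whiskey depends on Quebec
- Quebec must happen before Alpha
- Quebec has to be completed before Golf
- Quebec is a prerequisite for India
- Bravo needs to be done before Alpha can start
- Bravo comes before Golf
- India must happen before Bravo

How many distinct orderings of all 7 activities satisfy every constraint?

Quebec is the only activity with nothing required before it, so every ordering starts there.
Counting all ways to extend the partial order to a total order gives 20.

20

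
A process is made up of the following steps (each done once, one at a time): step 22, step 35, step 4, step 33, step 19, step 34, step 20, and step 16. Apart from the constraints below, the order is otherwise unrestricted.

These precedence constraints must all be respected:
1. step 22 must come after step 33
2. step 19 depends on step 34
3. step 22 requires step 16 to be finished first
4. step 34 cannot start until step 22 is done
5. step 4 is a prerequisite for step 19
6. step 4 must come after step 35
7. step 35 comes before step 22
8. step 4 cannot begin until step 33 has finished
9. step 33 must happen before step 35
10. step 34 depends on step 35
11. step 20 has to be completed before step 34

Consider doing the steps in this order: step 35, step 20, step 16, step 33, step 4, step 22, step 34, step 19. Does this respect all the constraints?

No

The sequence places step 35 ahead of step 33.
But one of the constraints requires step 33 before step 35, so this ordering violates it.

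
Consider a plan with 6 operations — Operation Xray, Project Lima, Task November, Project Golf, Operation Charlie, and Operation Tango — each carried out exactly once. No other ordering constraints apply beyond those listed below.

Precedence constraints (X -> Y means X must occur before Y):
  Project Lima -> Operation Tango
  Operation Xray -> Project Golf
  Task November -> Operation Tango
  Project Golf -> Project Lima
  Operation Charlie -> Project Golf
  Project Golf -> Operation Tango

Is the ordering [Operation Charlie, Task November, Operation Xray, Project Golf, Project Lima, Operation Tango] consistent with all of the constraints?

Every stated constraint is respected: Task November sits at position 2, ahead of Operation Tango at position 6, and each of the other listed pairs likewise has the predecessor earlier in the sequence.

Yes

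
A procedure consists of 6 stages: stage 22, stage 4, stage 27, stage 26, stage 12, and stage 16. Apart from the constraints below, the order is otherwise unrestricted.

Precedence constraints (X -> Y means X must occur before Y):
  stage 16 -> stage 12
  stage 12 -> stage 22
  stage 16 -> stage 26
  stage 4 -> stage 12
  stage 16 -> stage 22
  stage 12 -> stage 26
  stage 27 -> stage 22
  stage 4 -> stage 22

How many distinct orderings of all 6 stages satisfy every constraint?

3 stages have no prerequisites (stage 4, stage 27, stage 16), so any of them could come first.
Counting all ways to extend the partial order to a total order gives 18.

18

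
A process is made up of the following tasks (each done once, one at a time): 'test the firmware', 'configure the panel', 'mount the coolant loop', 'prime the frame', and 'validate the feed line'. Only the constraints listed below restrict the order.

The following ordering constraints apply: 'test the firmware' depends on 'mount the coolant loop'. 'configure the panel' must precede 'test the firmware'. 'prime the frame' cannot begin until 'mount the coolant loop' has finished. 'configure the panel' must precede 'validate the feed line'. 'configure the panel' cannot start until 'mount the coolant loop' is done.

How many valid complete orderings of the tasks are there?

8

'mount the coolant loop' is the only task with nothing required before it, so every ordering starts there.
Systematically extending each partial ordering one task at a time and counting, there are 8 complete orderings.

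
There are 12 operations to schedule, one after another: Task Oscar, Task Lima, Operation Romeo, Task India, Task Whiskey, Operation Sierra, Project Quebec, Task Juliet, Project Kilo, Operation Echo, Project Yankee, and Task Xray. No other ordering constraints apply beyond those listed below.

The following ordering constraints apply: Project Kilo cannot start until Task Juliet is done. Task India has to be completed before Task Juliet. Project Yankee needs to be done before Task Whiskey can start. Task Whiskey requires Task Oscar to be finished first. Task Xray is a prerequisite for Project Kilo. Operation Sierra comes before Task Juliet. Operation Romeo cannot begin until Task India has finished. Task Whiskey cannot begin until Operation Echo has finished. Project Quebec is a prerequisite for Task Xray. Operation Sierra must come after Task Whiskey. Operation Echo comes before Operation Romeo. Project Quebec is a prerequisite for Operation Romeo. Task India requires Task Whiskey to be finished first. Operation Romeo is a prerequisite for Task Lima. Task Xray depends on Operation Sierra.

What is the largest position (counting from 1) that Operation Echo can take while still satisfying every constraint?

Every operation that must follow Operation Echo has to come after it. Tracing all chains starting from Operation Echo, those operations are: Task Lima, Operation Romeo, Task India, Task Whiskey, Operation Sierra, Task Juliet, Project Kilo, Task Xray — 8 in total.
So at least 8 operations follow Operation Echo, putting Operation Echo no later than position 4. That position is achievable by scheduling everything else first.

4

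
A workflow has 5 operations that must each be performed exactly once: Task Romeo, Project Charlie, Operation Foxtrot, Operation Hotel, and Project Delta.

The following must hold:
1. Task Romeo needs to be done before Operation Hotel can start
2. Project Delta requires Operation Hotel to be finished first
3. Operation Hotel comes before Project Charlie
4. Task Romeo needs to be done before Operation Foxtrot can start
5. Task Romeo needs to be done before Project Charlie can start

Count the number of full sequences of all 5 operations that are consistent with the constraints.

Only Task Romeo has no prerequisites, so it must go first.
Enumerating by repeatedly choosing an available operation (one whose prerequisites are all placed) gives 8 distinct complete orderings.

8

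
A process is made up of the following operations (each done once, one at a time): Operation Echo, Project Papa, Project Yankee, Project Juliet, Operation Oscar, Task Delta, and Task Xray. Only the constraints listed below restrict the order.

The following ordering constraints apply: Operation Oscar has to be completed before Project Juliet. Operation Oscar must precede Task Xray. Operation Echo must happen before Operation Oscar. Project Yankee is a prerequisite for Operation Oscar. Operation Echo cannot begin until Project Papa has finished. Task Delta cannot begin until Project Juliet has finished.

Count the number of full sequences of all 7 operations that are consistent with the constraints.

9

2 operations have no prerequisites (Project Papa, Project Yankee), so any of them could come first.
Enumerating by repeatedly choosing an available operation (one whose prerequisites are all placed) gives 9 distinct complete orderings.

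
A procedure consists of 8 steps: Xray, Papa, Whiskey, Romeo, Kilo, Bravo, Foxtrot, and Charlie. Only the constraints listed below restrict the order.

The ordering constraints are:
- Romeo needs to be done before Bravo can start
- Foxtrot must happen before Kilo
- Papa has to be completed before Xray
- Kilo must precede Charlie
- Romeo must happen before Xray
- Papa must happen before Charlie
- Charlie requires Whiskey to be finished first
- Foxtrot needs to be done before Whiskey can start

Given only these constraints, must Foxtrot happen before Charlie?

Chaining the stated constraints: Foxtrot → Whiskey → Charlie.
So Foxtrot must precede Charlie in any valid ordering.

Yes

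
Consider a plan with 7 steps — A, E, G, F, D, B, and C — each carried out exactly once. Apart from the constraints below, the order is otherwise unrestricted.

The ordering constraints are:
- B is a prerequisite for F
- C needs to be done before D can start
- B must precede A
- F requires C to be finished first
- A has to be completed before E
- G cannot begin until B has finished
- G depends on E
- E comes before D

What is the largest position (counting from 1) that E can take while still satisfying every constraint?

The steps that are forced after E, directly or by a chain of constraints, are G, D. That's 2 steps.
With 2 mandatory successors out of 7 steps total, the latest slot for E is 7−2 = 5, and it's reachable by doing all non-successors before E.

5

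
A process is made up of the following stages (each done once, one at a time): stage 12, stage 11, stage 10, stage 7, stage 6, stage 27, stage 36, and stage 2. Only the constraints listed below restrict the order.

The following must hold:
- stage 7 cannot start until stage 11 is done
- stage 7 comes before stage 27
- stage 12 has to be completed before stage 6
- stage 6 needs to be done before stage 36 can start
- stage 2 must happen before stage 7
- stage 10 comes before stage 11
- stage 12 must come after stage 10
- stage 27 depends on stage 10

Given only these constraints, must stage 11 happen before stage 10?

There is a chain stage 10 → stage 11, which puts stage 10 before stage 11.
So stage 11 does not have to come before stage 10 — it cannot.

No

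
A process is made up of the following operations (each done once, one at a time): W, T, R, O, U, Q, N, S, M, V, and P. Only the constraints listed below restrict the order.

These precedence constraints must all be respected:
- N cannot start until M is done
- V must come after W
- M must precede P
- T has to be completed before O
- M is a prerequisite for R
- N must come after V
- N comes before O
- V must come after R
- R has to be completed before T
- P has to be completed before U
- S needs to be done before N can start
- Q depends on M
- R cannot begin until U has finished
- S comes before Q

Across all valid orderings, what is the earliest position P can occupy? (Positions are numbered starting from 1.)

2

The only operation forced before P (directly or transitively) is M.
With 1 mandatory predecessor, the earliest P can sit is position 1+1 = 2, and placing just that one first achieves it.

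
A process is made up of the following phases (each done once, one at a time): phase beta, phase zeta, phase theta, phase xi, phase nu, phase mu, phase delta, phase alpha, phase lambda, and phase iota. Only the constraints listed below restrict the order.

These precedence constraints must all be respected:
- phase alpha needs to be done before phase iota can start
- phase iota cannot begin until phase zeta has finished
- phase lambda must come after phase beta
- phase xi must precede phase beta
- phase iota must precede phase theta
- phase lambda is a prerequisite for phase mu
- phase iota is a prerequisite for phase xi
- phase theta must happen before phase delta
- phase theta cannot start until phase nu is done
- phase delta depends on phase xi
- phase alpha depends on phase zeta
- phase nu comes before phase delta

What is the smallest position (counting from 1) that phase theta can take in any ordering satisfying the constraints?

5

Every phase that must precede phase theta has to come before it. Tracing all chains that end at phase theta, those phases are: phase zeta, phase nu, phase alpha, phase iota — 4 in total.
With 4 mandatory predecessors, the earliest phase theta can sit is position 4+1 = 5, and placing just those 4 first achieves it.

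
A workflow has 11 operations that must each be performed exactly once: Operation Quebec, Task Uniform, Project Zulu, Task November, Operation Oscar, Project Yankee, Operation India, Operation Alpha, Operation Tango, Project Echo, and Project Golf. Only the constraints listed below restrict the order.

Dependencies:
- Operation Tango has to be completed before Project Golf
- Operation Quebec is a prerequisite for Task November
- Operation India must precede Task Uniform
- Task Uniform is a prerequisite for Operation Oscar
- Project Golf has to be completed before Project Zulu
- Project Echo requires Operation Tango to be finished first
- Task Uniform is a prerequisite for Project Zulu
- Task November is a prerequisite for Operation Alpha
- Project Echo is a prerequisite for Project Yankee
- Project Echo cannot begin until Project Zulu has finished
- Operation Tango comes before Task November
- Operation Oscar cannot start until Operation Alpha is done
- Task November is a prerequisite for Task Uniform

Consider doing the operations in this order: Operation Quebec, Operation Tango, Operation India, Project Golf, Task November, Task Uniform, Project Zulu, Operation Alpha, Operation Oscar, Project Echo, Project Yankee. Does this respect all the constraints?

Checking each listed constraint against this order: for instance, Operation Tango is in position 2 and Project Echo in position 10, so that constraint holds — and the remaining constraints check out the same way.

Yes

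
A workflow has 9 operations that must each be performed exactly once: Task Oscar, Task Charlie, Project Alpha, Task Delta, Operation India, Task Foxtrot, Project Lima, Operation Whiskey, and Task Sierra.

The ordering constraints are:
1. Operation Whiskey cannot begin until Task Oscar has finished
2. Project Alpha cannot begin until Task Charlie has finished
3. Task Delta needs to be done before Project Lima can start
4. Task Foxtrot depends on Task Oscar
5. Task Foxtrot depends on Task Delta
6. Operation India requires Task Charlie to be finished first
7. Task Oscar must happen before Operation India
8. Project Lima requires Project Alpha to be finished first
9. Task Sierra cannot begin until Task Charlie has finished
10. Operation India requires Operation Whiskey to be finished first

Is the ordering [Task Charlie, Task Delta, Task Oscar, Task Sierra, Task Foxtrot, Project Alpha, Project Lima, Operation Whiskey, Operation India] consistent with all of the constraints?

Yes

Going through the constraints one by one, each required predecessor appears earlier in the sequence than its dependent — e.g. Task Charlie (position 1) is before Operation India (position 9), as required.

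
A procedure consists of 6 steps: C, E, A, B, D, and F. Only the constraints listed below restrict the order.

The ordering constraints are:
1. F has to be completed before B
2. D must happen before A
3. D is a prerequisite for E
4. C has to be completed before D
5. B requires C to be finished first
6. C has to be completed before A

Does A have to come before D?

The constraints actually force D before A (via D → A), not the other way around.
So A does not have to come before D — it cannot.

No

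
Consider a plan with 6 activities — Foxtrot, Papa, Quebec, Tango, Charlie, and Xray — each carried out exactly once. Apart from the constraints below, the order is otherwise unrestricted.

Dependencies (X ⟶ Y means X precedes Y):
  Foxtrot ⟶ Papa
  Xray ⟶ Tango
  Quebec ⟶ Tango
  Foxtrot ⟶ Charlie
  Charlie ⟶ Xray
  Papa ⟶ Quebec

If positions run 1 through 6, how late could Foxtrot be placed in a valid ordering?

1

Following every chain forward from Foxtrot, the activities that must come later are Papa, Quebec, Tango, Charlie, Xray — 5 of them.
So at least 5 activities follow Foxtrot, putting Foxtrot no later than position 1. That position is achievable by scheduling everything else first.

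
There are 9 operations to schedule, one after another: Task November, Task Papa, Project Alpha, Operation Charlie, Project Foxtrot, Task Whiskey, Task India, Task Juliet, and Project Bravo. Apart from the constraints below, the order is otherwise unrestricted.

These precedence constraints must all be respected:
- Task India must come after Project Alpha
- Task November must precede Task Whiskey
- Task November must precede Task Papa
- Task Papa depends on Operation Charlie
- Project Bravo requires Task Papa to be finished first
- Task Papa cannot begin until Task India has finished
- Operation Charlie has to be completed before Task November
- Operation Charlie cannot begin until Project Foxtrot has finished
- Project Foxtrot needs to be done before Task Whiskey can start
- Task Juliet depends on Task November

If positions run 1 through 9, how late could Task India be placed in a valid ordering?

7

The operations that are forced after Task India, directly or by a chain of constraints, are Task Papa, Project Bravo. That's 2 operations.
With 2 mandatory successors out of 9 operations total, the latest slot for Task India is 9−2 = 7, and it's reachable by doing all non-successors before Task India.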